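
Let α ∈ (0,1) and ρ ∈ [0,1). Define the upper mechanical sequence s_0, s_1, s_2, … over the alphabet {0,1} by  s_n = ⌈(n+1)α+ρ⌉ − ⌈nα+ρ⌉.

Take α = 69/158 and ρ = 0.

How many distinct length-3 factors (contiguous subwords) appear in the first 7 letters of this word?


t_n = ⌈(n·69)/158⌉ for n = 0 … 7:
  n=0…7: ⌈0/158⌉=0 ⌈69/158⌉=1 ⌈138/158⌉=1 ⌈207/158⌉=2 ⌈276/158⌉=2 ⌈345/158⌉=3 ⌈414/158⌉=3 ⌈483/158⌉=4
s_n = t_(n+1) − t_n for n = 0 … 6 gives
prefix = 1010101
slide a length-3 window over [0..2] … [4..6] (5 windows); first occurrence of each distinct factor:
  [  0..  2] 101
  [  1..  3] 010
  (the other 3 windows repeat one of these)
distinct factors: {010, 101}
count = 2  (Sturmian bound for length 3 is 4)

2


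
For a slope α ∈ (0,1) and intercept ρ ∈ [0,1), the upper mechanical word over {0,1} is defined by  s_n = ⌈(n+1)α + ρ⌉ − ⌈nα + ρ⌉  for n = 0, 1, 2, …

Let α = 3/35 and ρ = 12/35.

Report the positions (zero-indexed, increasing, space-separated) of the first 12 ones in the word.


n=0: ⌈15/35⌉−⌈12/35⌉ = 1−1 = 0
n=1: ⌈18/35⌉−⌈15/35⌉ = 1−1 = 0
  …
n=7: ⌈36/35⌉−⌈33/35⌉ = 2−1 = 1  ← one
n=8: ⌈39/35⌉−⌈36/35⌉ = 2−2 = 0
n=9: ⌈42/35⌉−⌈39/35⌉ = 2−2 = 0
  …
n=19: ⌈72/35⌉−⌈69/35⌉ = 3−2 = 1  ← one
n=20: ⌈75/35⌉−⌈72/35⌉ = 3−3 = 0
n=21: ⌈78/35⌉−⌈75/35⌉ = 3−3 = 0
  …
n=31: ⌈108/35⌉−⌈105/35⌉ = 4−3 = 1  ← one
n=32: ⌈111/35⌉−⌈108/35⌉ = 4−4 = 0
n=33: ⌈114/35⌉−⌈111/35⌉ = 4−4 = 0
  …
n=42: ⌈141/35⌉−⌈138/35⌉ = 5−4 = 1  ← one
n=43: ⌈144/35⌉−⌈141/35⌉ = 5−5 = 0
n=44: ⌈147/35⌉−⌈144/35⌉ = 5−5 = 0
  …
n=54: ⌈177/35⌉−⌈174/35⌉ = 6−5 = 1  ← one
n=55: ⌈180/35⌉−⌈177/35⌉ = 6−6 = 0
n=56: ⌈183/35⌉−⌈180/35⌉ = 6−6 = 0
  …
n=66: ⌈213/35⌉−⌈210/35⌉ = 7−6 = 1  ← one
n=67: ⌈216/35⌉−⌈213/35⌉ = 7−7 = 0
n=68: ⌈219/35⌉−⌈216/35⌉ = 7−7 = 0
  …
n=77: ⌈246/35⌉−⌈243/35⌉ = 8−7 = 1  ← one
n=78: ⌈249/35⌉−⌈246/35⌉ = 8−8 = 0
n=79: ⌈252/35⌉−⌈249/35⌉ = 8−8 = 0
  …
n=89: ⌈282/35⌉−⌈279/35⌉ = 9−8 = 1  ← one
n=90: ⌈285/35⌉−⌈282/35⌉ = 9−9 = 0
n=91: ⌈288/35⌉−⌈285/35⌉ = 9−9 = 0
  …
n=101: ⌈318/35⌉−⌈315/35⌉ = 10−9 = 1  ← one
n=102: ⌈321/35⌉−⌈318/35⌉ = 10−10 = 0
n=103: ⌈324/35⌉−⌈321/35⌉ = 10−10 = 0
  …
n=112: ⌈351/35⌉−⌈348/35⌉ = 11−10 = 1  ← one
n=113: ⌈354/35⌉−⌈351/35⌉ = 11−11 = 0
n=114: ⌈357/35⌉−⌈354/35⌉ = 11−11 = 0
  …
n=124: ⌈387/35⌉−⌈384/35⌉ = 12−11 = 1  ← one
n=125: ⌈390/35⌉−⌈387/35⌉ = 12−12 = 0
n=126: ⌈393/35⌉−⌈390/35⌉ = 12−12 = 0
  …
n=136: ⌈423/35⌉−⌈420/35⌉ = 13−12 = 1  ← one
positions of the first 12 ones: 7 19 31 42 54 66 77 89 101 112 124 136

7 19 31 42 54 66 77 89 101 112 124 136


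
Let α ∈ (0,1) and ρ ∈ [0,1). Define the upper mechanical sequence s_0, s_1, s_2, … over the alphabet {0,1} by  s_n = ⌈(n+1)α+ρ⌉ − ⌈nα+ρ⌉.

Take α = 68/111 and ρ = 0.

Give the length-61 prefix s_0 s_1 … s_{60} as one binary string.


n=0: ⌈(1·68)/111⌉ − ⌈(0·68)/111⌉ = ⌈68/111⌉ − ⌈0/111⌉ = 1 − 0 = 1
n=1: ⌈(2·68)/111⌉ − ⌈(1·68)/111⌉ = ⌈136/111⌉ − ⌈68/111⌉ = 2 − 1 = 1
n=2: ⌈(3·68)/111⌉ − ⌈(2·68)/111⌉ = ⌈204/111⌉ − ⌈136/111⌉ = 2 − 2 = 0
n=3: ⌈(4·68)/111⌉ − ⌈(3·68)/111⌉ = ⌈272/111⌉ − ⌈204/111⌉ = 3 − 2 = 1
n=4: ⌈(5·68)/111⌉ − ⌈(4·68)/111⌉ = ⌈340/111⌉ − ⌈272/111⌉ = 4 − 3 = 1
n=5: ⌈(6·68)/111⌉ − ⌈(5·68)/111⌉ = ⌈408/111⌉ − ⌈340/111⌉ = 4 − 4 = 0
n=6: ⌈(7·68)/111⌉ − ⌈(6·68)/111⌉ = ⌈476/111⌉ − ⌈408/111⌉ = 5 − 4 = 1
n=7: ⌈(8·68)/111⌉ − ⌈(7·68)/111⌉ = ⌈544/111⌉ − ⌈476/111⌉ = 5 − 5 = 0
n=8: ⌈(9·68)/111⌉ − ⌈(8·68)/111⌉ = ⌈612/111⌉ − ⌈544/111⌉ = 6 − 5 = 1
n=9: ⌈(10·68)/111⌉ − ⌈(9·68)/111⌉ = ⌈680/111⌉ − ⌈612/111⌉ = 7 − 6 = 1
n=10: ⌈(11·68)/111⌉ − ⌈(10·68)/111⌉ = ⌈748/111⌉ − ⌈680/111⌉ = 7 − 7 = 0
n=11: ⌈(12·68)/111⌉ − ⌈(11·68)/111⌉ = ⌈816/111⌉ − ⌈748/111⌉ = 8 − 7 = 1
n=12: ⌈(13·68)/111⌉ − ⌈(12·68)/111⌉ = ⌈884/111⌉ − ⌈816/111⌉ = 8 − 8 = 0
n=13: ⌈(14·68)/111⌉ − ⌈(13·68)/111⌉ = ⌈952/111⌉ − ⌈884/111⌉ = 9 − 8 = 1
n=14: ⌈(15·68)/111⌉ − ⌈(14·68)/111⌉ = ⌈1020/111⌉ − ⌈952/111⌉ = 10 − 9 = 1
n=15: ⌈(16·68)/111⌉ − ⌈(15·68)/111⌉ = ⌈1088/111⌉ − ⌈1020/111⌉ = 10 − 10 = 0
n=16: ⌈(17·68)/111⌉ − ⌈(16·68)/111⌉ = ⌈1156/111⌉ − ⌈1088/111⌉ = 11 − 10 = 1
n=17: ⌈(18·68)/111⌉ − ⌈(17·68)/111⌉ = ⌈1224/111⌉ − ⌈1156/111⌉ = 12 − 11 = 1
n=18: ⌈(19·68)/111⌉ − ⌈(18·68)/111⌉ = ⌈1292/111⌉ − ⌈1224/111⌉ = 12 − 12 = 0
n=19: ⌈(20·68)/111⌉ − ⌈(19·68)/111⌉ = ⌈1360/111⌉ − ⌈1292/111⌉ = 13 − 12 = 1
n=20: ⌈(21·68)/111⌉ − ⌈(20·68)/111⌉ = ⌈1428/111⌉ − ⌈1360/111⌉ = 13 − 13 = 0
n=21: ⌈(22·68)/111⌉ − ⌈(21·68)/111⌉ = ⌈1496/111⌉ − ⌈1428/111⌉ = 14 − 13 = 1
n=22: ⌈(23·68)/111⌉ − ⌈(22·68)/111⌉ = ⌈1564/111⌉ − ⌈1496/111⌉ = 15 − 14 = 1
n=23: ⌈(24·68)/111⌉ − ⌈(23·68)/111⌉ = ⌈1632/111⌉ − ⌈1564/111⌉ = 15 − 15 = 0
n=24: ⌈(25·68)/111⌉ − ⌈(24·68)/111⌉ = ⌈1700/111⌉ − ⌈1632/111⌉ = 16 − 15 = 1
n=25: ⌈(26·68)/111⌉ − ⌈(25·68)/111⌉ = ⌈1768/111⌉ − ⌈1700/111⌉ = 16 − 16 = 0
n=26: ⌈(27·68)/111⌉ − ⌈(26·68)/111⌉ = ⌈1836/111⌉ − ⌈1768/111⌉ = 17 − 16 = 1
n=27: ⌈(28·68)/111⌉ − ⌈(27·68)/111⌉ = ⌈1904/111⌉ − ⌈1836/111⌉ = 18 − 17 = 1
n=28: ⌈(29·68)/111⌉ − ⌈(28·68)/111⌉ = ⌈1972/111⌉ − ⌈1904/111⌉ = 18 − 18 = 0
n=29: ⌈(30·68)/111⌉ − ⌈(29·68)/111⌉ = ⌈2040/111⌉ − ⌈1972/111⌉ = 19 − 18 = 1
n=30: ⌈(31·68)/111⌉ − ⌈(30·68)/111⌉ = ⌈2108/111⌉ − ⌈2040/111⌉ = 19 − 19 = 0
n=31: ⌈(32·68)/111⌉ − ⌈(31·68)/111⌉ = ⌈2176/111⌉ − ⌈2108/111⌉ = 20 − 19 = 1
n=32: ⌈(33·68)/111⌉ − ⌈(32·68)/111⌉ = ⌈2244/111⌉ − ⌈2176/111⌉ = 21 − 20 = 1
n=33: ⌈(34·68)/111⌉ − ⌈(33·68)/111⌉ = ⌈2312/111⌉ − ⌈2244/111⌉ = 21 − 21 = 0
n=34: ⌈(35·68)/111⌉ − ⌈(34·68)/111⌉ = ⌈2380/111⌉ − ⌈2312/111⌉ = 22 − 21 = 1
n=35: ⌈(36·68)/111⌉ − ⌈(35·68)/111⌉ = ⌈2448/111⌉ − ⌈2380/111⌉ = 23 − 22 = 1
n=36: ⌈(37·68)/111⌉ − ⌈(36·68)/111⌉ = ⌈2516/111⌉ − ⌈2448/111⌉ = 23 − 23 = 0
n=37: ⌈(38·68)/111⌉ − ⌈(37·68)/111⌉ = ⌈2584/111⌉ − ⌈2516/111⌉ = 24 − 23 = 1
n=38: ⌈(39·68)/111⌉ − ⌈(38·68)/111⌉ = ⌈2652/111⌉ − ⌈2584/111⌉ = 24 − 24 = 0
n=39: ⌈(40·68)/111⌉ − ⌈(39·68)/111⌉ = ⌈2720/111⌉ − ⌈2652/111⌉ = 25 − 24 = 1
n=40: ⌈(41·68)/111⌉ − ⌈(40·68)/111⌉ = ⌈2788/111⌉ − ⌈2720/111⌉ = 26 − 25 = 1
n=41: ⌈(42·68)/111⌉ − ⌈(41·68)/111⌉ = ⌈2856/111⌉ − ⌈2788/111⌉ = 26 − 26 = 0
n=42: ⌈(43·68)/111⌉ − ⌈(42·68)/111⌉ = ⌈2924/111⌉ − ⌈2856/111⌉ = 27 − 26 = 1
n=43: ⌈(44·68)/111⌉ − ⌈(43·68)/111⌉ = ⌈2992/111⌉ − ⌈2924/111⌉ = 27 − 27 = 0
n=44: ⌈(45·68)/111⌉ − ⌈(44·68)/111⌉ = ⌈3060/111⌉ − ⌈2992/111⌉ = 28 − 27 = 1
n=45: ⌈(46·68)/111⌉ − ⌈(45·68)/111⌉ = ⌈3128/111⌉ − ⌈3060/111⌉ = 29 − 28 = 1
n=46: ⌈(47·68)/111⌉ − ⌈(46·68)/111⌉ = ⌈3196/111⌉ − ⌈3128/111⌉ = 29 − 29 = 0
n=47: ⌈(48·68)/111⌉ − ⌈(47·68)/111⌉ = ⌈3264/111⌉ − ⌈3196/111⌉ = 30 − 29 = 1
n=48: ⌈(49·68)/111⌉ − ⌈(48·68)/111⌉ = ⌈3332/111⌉ − ⌈3264/111⌉ = 31 − 30 = 1
n=49: ⌈(50·68)/111⌉ − ⌈(49·68)/111⌉ = ⌈3400/111⌉ − ⌈3332/111⌉ = 31 − 31 = 0
n=50: ⌈(51·68)/111⌉ − ⌈(50·68)/111⌉ = ⌈3468/111⌉ − ⌈3400/111⌉ = 32 − 31 = 1
n=51: ⌈(52·68)/111⌉ − ⌈(51·68)/111⌉ = ⌈3536/111⌉ − ⌈3468/111⌉ = 32 − 32 = 0
n=52: ⌈(53·68)/111⌉ − ⌈(52·68)/111⌉ = ⌈3604/111⌉ − ⌈3536/111⌉ = 33 − 32 = 1
n=53: ⌈(54·68)/111⌉ − ⌈(53·68)/111⌉ = ⌈3672/111⌉ − ⌈3604/111⌉ = 34 − 33 = 1
n=54: ⌈(55·68)/111⌉ − ⌈(54·68)/111⌉ = ⌈3740/111⌉ − ⌈3672/111⌉ = 34 − 34 = 0
n=55: ⌈(56·68)/111⌉ − ⌈(55·68)/111⌉ = ⌈3808/111⌉ − ⌈3740/111⌉ = 35 − 34 = 1
n=56: ⌈(57·68)/111⌉ − ⌈(56·68)/111⌉ = ⌈3876/111⌉ − ⌈3808/111⌉ = 35 − 35 = 0
n=57: ⌈(58·68)/111⌉ − ⌈(57·68)/111⌉ = ⌈3944/111⌉ − ⌈3876/111⌉ = 36 − 35 = 1
n=58: ⌈(59·68)/111⌉ − ⌈(58·68)/111⌉ = ⌈4012/111⌉ − ⌈3944/111⌉ = 37 − 36 = 1
n=59: ⌈(60·68)/111⌉ − ⌈(59·68)/111⌉ = ⌈4080/111⌉ − ⌈4012/111⌉ = 37 − 37 = 0
n=60: ⌈(61·68)/111⌉ − ⌈(60·68)/111⌉ = ⌈4148/111⌉ − ⌈4080/111⌉ = 38 − 37 = 1

1101101011010110110101101011010110110101101011011010110101101


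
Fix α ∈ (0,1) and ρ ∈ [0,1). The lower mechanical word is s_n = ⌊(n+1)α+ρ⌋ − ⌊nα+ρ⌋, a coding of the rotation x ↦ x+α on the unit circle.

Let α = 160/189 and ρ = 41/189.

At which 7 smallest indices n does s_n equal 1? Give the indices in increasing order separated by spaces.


0 2 3 4 5 6 8

n=0: ⌊201/189⌋−⌊41/189⌋ = 1−0 = 1  ← one
n=1: ⌊361/189⌋−⌊201/189⌋ = 1−1 = 0
n=2: ⌊521/189⌋−⌊361/189⌋ = 2−1 = 1  ← one
n=3: ⌊681/189⌋−⌊521/189⌋ = 3−2 = 1  ← one
n=4: ⌊841/189⌋−⌊681/189⌋ = 4−3 = 1  ← one
n=5: ⌊1001/189⌋−⌊841/189⌋ = 5−4 = 1  ← one
n=6: ⌊1161/189⌋−⌊1001/189⌋ = 6−5 = 1  ← one
n=7: ⌊1321/189⌋−⌊1161/189⌋ = 6−6 = 0
n=8: ⌊1481/189⌋−⌊1321/189⌋ = 7−6 = 1  ← one
positions of the first 7 ones: 0 2 3 4 5 6 8


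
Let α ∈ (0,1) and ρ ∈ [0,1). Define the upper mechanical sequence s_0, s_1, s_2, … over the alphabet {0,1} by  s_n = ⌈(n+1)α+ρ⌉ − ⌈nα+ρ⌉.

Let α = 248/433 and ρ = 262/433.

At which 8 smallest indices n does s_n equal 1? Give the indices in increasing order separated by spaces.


0 2 4 5 7 9 11 12

n=0: ⌈510/433⌉−⌈262/433⌉ = 2−1 = 1  ← one
n=1: ⌈758/433⌉−⌈510/433⌉ = 2−2 = 0
n=2: ⌈1006/433⌉−⌈758/433⌉ = 3−2 = 1  ← one
n=3: ⌈1254/433⌉−⌈1006/433⌉ = 3−3 = 0
n=4: ⌈1502/433⌉−⌈1254/433⌉ = 4−3 = 1  ← one
n=5: ⌈1750/433⌉−⌈1502/433⌉ = 5−4 = 1  ← one
n=6: ⌈1998/433⌉−⌈1750/433⌉ = 5−5 = 0
n=7: ⌈2246/433⌉−⌈1998/433⌉ = 6−5 = 1  ← one
n=8: ⌈2494/433⌉−⌈2246/433⌉ = 6−6 = 0
n=9: ⌈2742/433⌉−⌈2494/433⌉ = 7−6 = 1  ← one
n=10: ⌈2990/433⌉−⌈2742/433⌉ = 7−7 = 0
n=11: ⌈3238/433⌉−⌈2990/433⌉ = 8−7 = 1  ← one
n=12: ⌈3486/433⌉−⌈3238/433⌉ = 9−8 = 1  ← one
positions of the first 8 ones: 0 2 4 5 7 9 11 12


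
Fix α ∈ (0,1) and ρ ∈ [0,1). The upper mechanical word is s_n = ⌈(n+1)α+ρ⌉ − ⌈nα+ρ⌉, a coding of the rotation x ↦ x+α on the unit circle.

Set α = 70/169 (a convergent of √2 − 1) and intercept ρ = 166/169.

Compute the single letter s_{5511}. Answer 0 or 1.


1

(n+1)α + ρ = (5512·70 + 166) / 169 = 386006/169
nα + ρ     = (5511·70 + 166) / 169 = 385936/169
⌈386006/169⌉ = 2285,  ⌈385936/169⌉ = 2284
s_{5511} = 2285 − 2284 = 1


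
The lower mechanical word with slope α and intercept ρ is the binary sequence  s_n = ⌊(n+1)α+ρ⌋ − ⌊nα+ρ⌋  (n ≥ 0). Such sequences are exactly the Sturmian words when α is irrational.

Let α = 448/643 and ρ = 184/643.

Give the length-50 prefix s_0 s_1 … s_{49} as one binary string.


n=0: ⌊(1·448+184)/643⌋ − ⌊(0·448+184)/643⌋ = ⌊632/643⌋ − ⌊184/643⌋ = 0 − 0 = 0
n=1: ⌊(2·448+184)/643⌋ − ⌊(1·448+184)/643⌋ = ⌊1080/643⌋ − ⌊632/643⌋ = 1 − 0 = 1
n=2: ⌊(3·448+184)/643⌋ − ⌊(2·448+184)/643⌋ = ⌊1528/643⌋ − ⌊1080/643⌋ = 2 − 1 = 1
n=3: ⌊(4·448+184)/643⌋ − ⌊(3·448+184)/643⌋ = ⌊1976/643⌋ − ⌊1528/643⌋ = 3 − 2 = 1
n=4: ⌊(5·448+184)/643⌋ − ⌊(4·448+184)/643⌋ = ⌊2424/643⌋ − ⌊1976/643⌋ = 3 − 3 = 0
n=5: ⌊(6·448+184)/643⌋ − ⌊(5·448+184)/643⌋ = ⌊2872/643⌋ − ⌊2424/643⌋ = 4 − 3 = 1
n=6: ⌊(7·448+184)/643⌋ − ⌊(6·448+184)/643⌋ = ⌊3320/643⌋ − ⌊2872/643⌋ = 5 − 4 = 1
n=7: ⌊(8·448+184)/643⌋ − ⌊(7·448+184)/643⌋ = ⌊3768/643⌋ − ⌊3320/643⌋ = 5 − 5 = 0
n=8: ⌊(9·448+184)/643⌋ − ⌊(8·448+184)/643⌋ = ⌊4216/643⌋ − ⌊3768/643⌋ = 6 − 5 = 1
n=9: ⌊(10·448+184)/643⌋ − ⌊(9·448+184)/643⌋ = ⌊4664/643⌋ − ⌊4216/643⌋ = 7 − 6 = 1
n=10: ⌊(11·448+184)/643⌋ − ⌊(10·448+184)/643⌋ = ⌊5112/643⌋ − ⌊4664/643⌋ = 7 − 7 = 0
n=11: ⌊(12·448+184)/643⌋ − ⌊(11·448+184)/643⌋ = ⌊5560/643⌋ − ⌊5112/643⌋ = 8 − 7 = 1
n=12: ⌊(13·448+184)/643⌋ − ⌊(12·448+184)/643⌋ = ⌊6008/643⌋ − ⌊5560/643⌋ = 9 − 8 = 1
n=13: ⌊(14·448+184)/643⌋ − ⌊(13·448+184)/643⌋ = ⌊6456/643⌋ − ⌊6008/643⌋ = 10 − 9 = 1
n=14: ⌊(15·448+184)/643⌋ − ⌊(14·448+184)/643⌋ = ⌊6904/643⌋ − ⌊6456/643⌋ = 10 − 10 = 0
n=15: ⌊(16·448+184)/643⌋ − ⌊(15·448+184)/643⌋ = ⌊7352/643⌋ − ⌊6904/643⌋ = 11 − 10 = 1
n=16: ⌊(17·448+184)/643⌋ − ⌊(16·448+184)/643⌋ = ⌊7800/643⌋ − ⌊7352/643⌋ = 12 − 11 = 1
n=17: ⌊(18·448+184)/643⌋ − ⌊(17·448+184)/643⌋ = ⌊8248/643⌋ − ⌊7800/643⌋ = 12 − 12 = 0
n=18: ⌊(19·448+184)/643⌋ − ⌊(18·448+184)/643⌋ = ⌊8696/643⌋ − ⌊8248/643⌋ = 13 − 12 = 1
n=19: ⌊(20·448+184)/643⌋ − ⌊(19·448+184)/643⌋ = ⌊9144/643⌋ − ⌊8696/643⌋ = 14 − 13 = 1
n=20: ⌊(21·448+184)/643⌋ − ⌊(20·448+184)/643⌋ = ⌊9592/643⌋ − ⌊9144/643⌋ = 14 − 14 = 0
n=21: ⌊(22·448+184)/643⌋ − ⌊(21·448+184)/643⌋ = ⌊10040/643⌋ − ⌊9592/643⌋ = 15 − 14 = 1
n=22: ⌊(23·448+184)/643⌋ − ⌊(22·448+184)/643⌋ = ⌊10488/643⌋ − ⌊10040/643⌋ = 16 − 15 = 1
n=23: ⌊(24·448+184)/643⌋ − ⌊(23·448+184)/643⌋ = ⌊10936/643⌋ − ⌊10488/643⌋ = 17 − 16 = 1
n=24: ⌊(25·448+184)/643⌋ − ⌊(24·448+184)/643⌋ = ⌊11384/643⌋ − ⌊10936/643⌋ = 17 − 17 = 0
n=25: ⌊(26·448+184)/643⌋ − ⌊(25·448+184)/643⌋ = ⌊11832/643⌋ − ⌊11384/643⌋ = 18 − 17 = 1
n=26: ⌊(27·448+184)/643⌋ − ⌊(26·448+184)/643⌋ = ⌊12280/643⌋ − ⌊11832/643⌋ = 19 − 18 = 1
n=27: ⌊(28·448+184)/643⌋ − ⌊(27·448+184)/643⌋ = ⌊12728/643⌋ − ⌊12280/643⌋ = 19 − 19 = 0
n=28: ⌊(29·448+184)/643⌋ − ⌊(28·448+184)/643⌋ = ⌊13176/643⌋ − ⌊12728/643⌋ = 20 − 19 = 1
n=29: ⌊(30·448+184)/643⌋ − ⌊(29·448+184)/643⌋ = ⌊13624/643⌋ − ⌊13176/643⌋ = 21 − 20 = 1
n=30: ⌊(31·448+184)/643⌋ − ⌊(30·448+184)/643⌋ = ⌊14072/643⌋ − ⌊13624/643⌋ = 21 − 21 = 0
n=31: ⌊(32·448+184)/643⌋ − ⌊(31·448+184)/643⌋ = ⌊14520/643⌋ − ⌊14072/643⌋ = 22 − 21 = 1
n=32: ⌊(33·448+184)/643⌋ − ⌊(32·448+184)/643⌋ = ⌊14968/643⌋ − ⌊14520/643⌋ = 23 − 22 = 1
n=33: ⌊(34·448+184)/643⌋ − ⌊(33·448+184)/643⌋ = ⌊15416/643⌋ − ⌊14968/643⌋ = 23 − 23 = 0
n=34: ⌊(35·448+184)/643⌋ − ⌊(34·448+184)/643⌋ = ⌊15864/643⌋ − ⌊15416/643⌋ = 24 − 23 = 1
n=35: ⌊(36·448+184)/643⌋ − ⌊(35·448+184)/643⌋ = ⌊16312/643⌋ − ⌊15864/643⌋ = 25 − 24 = 1
n=36: ⌊(37·448+184)/643⌋ − ⌊(36·448+184)/643⌋ = ⌊16760/643⌋ − ⌊16312/643⌋ = 26 − 25 = 1
n=37: ⌊(38·448+184)/643⌋ − ⌊(37·448+184)/643⌋ = ⌊17208/643⌋ − ⌊16760/643⌋ = 26 − 26 = 0
n=38: ⌊(39·448+184)/643⌋ − ⌊(38·448+184)/643⌋ = ⌊17656/643⌋ − ⌊17208/643⌋ = 27 − 26 = 1
n=39: ⌊(40·448+184)/643⌋ − ⌊(39·448+184)/643⌋ = ⌊18104/643⌋ − ⌊17656/643⌋ = 28 − 27 = 1
n=40: ⌊(41·448+184)/643⌋ − ⌊(40·448+184)/643⌋ = ⌊18552/643⌋ − ⌊18104/643⌋ = 28 − 28 = 0
n=41: ⌊(42·448+184)/643⌋ − ⌊(41·448+184)/643⌋ = ⌊19000/643⌋ − ⌊18552/643⌋ = 29 − 28 = 1
n=42: ⌊(43·448+184)/643⌋ − ⌊(42·448+184)/643⌋ = ⌊19448/643⌋ − ⌊19000/643⌋ = 30 − 29 = 1
n=43: ⌊(44·448+184)/643⌋ − ⌊(43·448+184)/643⌋ = ⌊19896/643⌋ − ⌊19448/643⌋ = 30 − 30 = 0
n=44: ⌊(45·448+184)/643⌋ − ⌊(44·448+184)/643⌋ = ⌊20344/643⌋ − ⌊19896/643⌋ = 31 − 30 = 1
n=45: ⌊(46·448+184)/643⌋ − ⌊(45·448+184)/643⌋ = ⌊20792/643⌋ − ⌊20344/643⌋ = 32 − 31 = 1
n=46: ⌊(47·448+184)/643⌋ − ⌊(46·448+184)/643⌋ = ⌊21240/643⌋ − ⌊20792/643⌋ = 33 − 32 = 1
n=47: ⌊(48·448+184)/643⌋ − ⌊(47·448+184)/643⌋ = ⌊21688/643⌋ − ⌊21240/643⌋ = 33 − 33 = 0
n=48: ⌊(49·448+184)/643⌋ − ⌊(48·448+184)/643⌋ = ⌊22136/643⌋ − ⌊21688/643⌋ = 34 − 33 = 1
n=49: ⌊(50·448+184)/643⌋ − ⌊(49·448+184)/643⌋ = ⌊22584/643⌋ − ⌊22136/643⌋ = 35 − 34 = 1

01110110110111011011011101101101101110110110111011


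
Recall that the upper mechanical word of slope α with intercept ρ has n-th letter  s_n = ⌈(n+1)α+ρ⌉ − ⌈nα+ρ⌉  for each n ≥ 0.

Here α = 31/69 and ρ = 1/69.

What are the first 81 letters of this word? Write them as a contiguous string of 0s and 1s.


n=0: ⌈(1·31+1)/69⌉ − ⌈(0·31+1)/69⌉ = ⌈32/69⌉ − ⌈1/69⌉ = 1 − 1 = 0
n=1: ⌈(2·31+1)/69⌉ − ⌈(1·31+1)/69⌉ = ⌈63/69⌉ − ⌈32/69⌉ = 1 − 1 = 0
n=2: ⌈(3·31+1)/69⌉ − ⌈(2·31+1)/69⌉ = ⌈94/69⌉ − ⌈63/69⌉ = 2 − 1 = 1
n=3: ⌈(4·31+1)/69⌉ − ⌈(3·31+1)/69⌉ = ⌈125/69⌉ − ⌈94/69⌉ = 2 − 2 = 0
n=4: ⌈(5·31+1)/69⌉ − ⌈(4·31+1)/69⌉ = ⌈156/69⌉ − ⌈125/69⌉ = 3 − 2 = 1
n=5: ⌈(6·31+1)/69⌉ − ⌈(5·31+1)/69⌉ = ⌈187/69⌉ − ⌈156/69⌉ = 3 − 3 = 0
n=6: ⌈(7·31+1)/69⌉ − ⌈(6·31+1)/69⌉ = ⌈218/69⌉ − ⌈187/69⌉ = 4 − 3 = 1
n=7: ⌈(8·31+1)/69⌉ − ⌈(7·31+1)/69⌉ = ⌈249/69⌉ − ⌈218/69⌉ = 4 − 4 = 0
n=8: ⌈(9·31+1)/69⌉ − ⌈(8·31+1)/69⌉ = ⌈280/69⌉ − ⌈249/69⌉ = 5 − 4 = 1
n=9: ⌈(10·31+1)/69⌉ − ⌈(9·31+1)/69⌉ = ⌈311/69⌉ − ⌈280/69⌉ = 5 − 5 = 0
n=10: ⌈(11·31+1)/69⌉ − ⌈(10·31+1)/69⌉ = ⌈342/69⌉ − ⌈311/69⌉ = 5 − 5 = 0
n=11: ⌈(12·31+1)/69⌉ − ⌈(11·31+1)/69⌉ = ⌈373/69⌉ − ⌈342/69⌉ = 6 − 5 = 1
n=12: ⌈(13·31+1)/69⌉ − ⌈(12·31+1)/69⌉ = ⌈404/69⌉ − ⌈373/69⌉ = 6 − 6 = 0
n=13: ⌈(14·31+1)/69⌉ − ⌈(13·31+1)/69⌉ = ⌈435/69⌉ − ⌈404/69⌉ = 7 − 6 = 1
n=14: ⌈(15·31+1)/69⌉ − ⌈(14·31+1)/69⌉ = ⌈466/69⌉ − ⌈435/69⌉ = 7 − 7 = 0
n=15: ⌈(16·31+1)/69⌉ − ⌈(15·31+1)/69⌉ = ⌈497/69⌉ − ⌈466/69⌉ = 8 − 7 = 1
n=16: ⌈(17·31+1)/69⌉ − ⌈(16·31+1)/69⌉ = ⌈528/69⌉ − ⌈497/69⌉ = 8 − 8 = 0
n=17: ⌈(18·31+1)/69⌉ − ⌈(17·31+1)/69⌉ = ⌈559/69⌉ − ⌈528/69⌉ = 9 − 8 = 1
n=18: ⌈(19·31+1)/69⌉ − ⌈(18·31+1)/69⌉ = ⌈590/69⌉ − ⌈559/69⌉ = 9 − 9 = 0
n=19: ⌈(20·31+1)/69⌉ − ⌈(19·31+1)/69⌉ = ⌈621/69⌉ − ⌈590/69⌉ = 9 − 9 = 0
n=20: ⌈(21·31+1)/69⌉ − ⌈(20·31+1)/69⌉ = ⌈652/69⌉ − ⌈621/69⌉ = 10 − 9 = 1
n=21: ⌈(22·31+1)/69⌉ − ⌈(21·31+1)/69⌉ = ⌈683/69⌉ − ⌈652/69⌉ = 10 − 10 = 0
n=22: ⌈(23·31+1)/69⌉ − ⌈(22·31+1)/69⌉ = ⌈714/69⌉ − ⌈683/69⌉ = 11 − 10 = 1
n=23: ⌈(24·31+1)/69⌉ − ⌈(23·31+1)/69⌉ = ⌈745/69⌉ − ⌈714/69⌉ = 11 − 11 = 0
n=24: ⌈(25·31+1)/69⌉ − ⌈(24·31+1)/69⌉ = ⌈776/69⌉ − ⌈745/69⌉ = 12 − 11 = 1
n=25: ⌈(26·31+1)/69⌉ − ⌈(25·31+1)/69⌉ = ⌈807/69⌉ − ⌈776/69⌉ = 12 − 12 = 0
n=26: ⌈(27·31+1)/69⌉ − ⌈(26·31+1)/69⌉ = ⌈838/69⌉ − ⌈807/69⌉ = 13 − 12 = 1
n=27: ⌈(28·31+1)/69⌉ − ⌈(27·31+1)/69⌉ = ⌈869/69⌉ − ⌈838/69⌉ = 13 − 13 = 0
n=28: ⌈(29·31+1)/69⌉ − ⌈(28·31+1)/69⌉ = ⌈900/69⌉ − ⌈869/69⌉ = 14 − 13 = 1
n=29: ⌈(30·31+1)/69⌉ − ⌈(29·31+1)/69⌉ = ⌈931/69⌉ − ⌈900/69⌉ = 14 − 14 = 0
n=30: ⌈(31·31+1)/69⌉ − ⌈(30·31+1)/69⌉ = ⌈962/69⌉ − ⌈931/69⌉ = 14 − 14 = 0
n=31: ⌈(32·31+1)/69⌉ − ⌈(31·31+1)/69⌉ = ⌈993/69⌉ − ⌈962/69⌉ = 15 − 14 = 1
n=32: ⌈(33·31+1)/69⌉ − ⌈(32·31+1)/69⌉ = ⌈1024/69⌉ − ⌈993/69⌉ = 15 − 15 = 0
n=33: ⌈(34·31+1)/69⌉ − ⌈(33·31+1)/69⌉ = ⌈1055/69⌉ − ⌈1024/69⌉ = 16 − 15 = 1
n=34: ⌈(35·31+1)/69⌉ − ⌈(34·31+1)/69⌉ = ⌈1086/69⌉ − ⌈1055/69⌉ = 16 − 16 = 0
n=35: ⌈(36·31+1)/69⌉ − ⌈(35·31+1)/69⌉ = ⌈1117/69⌉ − ⌈1086/69⌉ = 17 − 16 = 1
n=36: ⌈(37·31+1)/69⌉ − ⌈(36·31+1)/69⌉ = ⌈1148/69⌉ − ⌈1117/69⌉ = 17 − 17 = 0
n=37: ⌈(38·31+1)/69⌉ − ⌈(37·31+1)/69⌉ = ⌈1179/69⌉ − ⌈1148/69⌉ = 18 − 17 = 1
n=38: ⌈(39·31+1)/69⌉ − ⌈(38·31+1)/69⌉ = ⌈1210/69⌉ − ⌈1179/69⌉ = 18 − 18 = 0
n=39: ⌈(40·31+1)/69⌉ − ⌈(39·31+1)/69⌉ = ⌈1241/69⌉ − ⌈1210/69⌉ = 18 − 18 = 0
n=40: ⌈(41·31+1)/69⌉ − ⌈(40·31+1)/69⌉ = ⌈1272/69⌉ − ⌈1241/69⌉ = 19 − 18 = 1
n=41: ⌈(42·31+1)/69⌉ − ⌈(41·31+1)/69⌉ = ⌈1303/69⌉ − ⌈1272/69⌉ = 19 − 19 = 0
n=42: ⌈(43·31+1)/69⌉ − ⌈(42·31+1)/69⌉ = ⌈1334/69⌉ − ⌈1303/69⌉ = 20 − 19 = 1
n=43: ⌈(44·31+1)/69⌉ − ⌈(43·31+1)/69⌉ = ⌈1365/69⌉ − ⌈1334/69⌉ = 20 − 20 = 0
n=44: ⌈(45·31+1)/69⌉ − ⌈(44·31+1)/69⌉ = ⌈1396/69⌉ − ⌈1365/69⌉ = 21 − 20 = 1
n=45: ⌈(46·31+1)/69⌉ − ⌈(45·31+1)/69⌉ = ⌈1427/69⌉ − ⌈1396/69⌉ = 21 − 21 = 0
n=46: ⌈(47·31+1)/69⌉ − ⌈(46·31+1)/69⌉ = ⌈1458/69⌉ − ⌈1427/69⌉ = 22 − 21 = 1
n=47: ⌈(48·31+1)/69⌉ − ⌈(47·31+1)/69⌉ = ⌈1489/69⌉ − ⌈1458/69⌉ = 22 − 22 = 0
n=48: ⌈(49·31+1)/69⌉ − ⌈(48·31+1)/69⌉ = ⌈1520/69⌉ − ⌈1489/69⌉ = 23 − 22 = 1
n=49: ⌈(50·31+1)/69⌉ − ⌈(49·31+1)/69⌉ = ⌈1551/69⌉ − ⌈1520/69⌉ = 23 − 23 = 0
n=50: ⌈(51·31+1)/69⌉ − ⌈(50·31+1)/69⌉ = ⌈1582/69⌉ − ⌈1551/69⌉ = 23 − 23 = 0
n=51: ⌈(52·31+1)/69⌉ − ⌈(51·31+1)/69⌉ = ⌈1613/69⌉ − ⌈1582/69⌉ = 24 − 23 = 1
n=52: ⌈(53·31+1)/69⌉ − ⌈(52·31+1)/69⌉ = ⌈1644/69⌉ − ⌈1613/69⌉ = 24 − 24 = 0
n=53: ⌈(54·31+1)/69⌉ − ⌈(53·31+1)/69⌉ = ⌈1675/69⌉ − ⌈1644/69⌉ = 25 − 24 = 1
n=54: ⌈(55·31+1)/69⌉ − ⌈(54·31+1)/69⌉ = ⌈1706/69⌉ − ⌈1675/69⌉ = 25 − 25 = 0
n=55: ⌈(56·31+1)/69⌉ − ⌈(55·31+1)/69⌉ = ⌈1737/69⌉ − ⌈1706/69⌉ = 26 − 25 = 1
n=56: ⌈(57·31+1)/69⌉ − ⌈(56·31+1)/69⌉ = ⌈1768/69⌉ − ⌈1737/69⌉ = 26 − 26 = 0
n=57: ⌈(58·31+1)/69⌉ − ⌈(57·31+1)/69⌉ = ⌈1799/69⌉ − ⌈1768/69⌉ = 27 − 26 = 1
n=58: ⌈(59·31+1)/69⌉ − ⌈(58·31+1)/69⌉ = ⌈1830/69⌉ − ⌈1799/69⌉ = 27 − 27 = 0
n=59: ⌈(60·31+1)/69⌉ − ⌈(59·31+1)/69⌉ = ⌈1861/69⌉ − ⌈1830/69⌉ = 27 − 27 = 0
n=60: ⌈(61·31+1)/69⌉ − ⌈(60·31+1)/69⌉ = ⌈1892/69⌉ − ⌈1861/69⌉ = 28 − 27 = 1
n=61: ⌈(62·31+1)/69⌉ − ⌈(61·31+1)/69⌉ = ⌈1923/69⌉ − ⌈1892/69⌉ = 28 − 28 = 0
n=62: ⌈(63·31+1)/69⌉ − ⌈(62·31+1)/69⌉ = ⌈1954/69⌉ − ⌈1923/69⌉ = 29 − 28 = 1
n=63: ⌈(64·31+1)/69⌉ − ⌈(63·31+1)/69⌉ = ⌈1985/69⌉ − ⌈1954/69⌉ = 29 − 29 = 0
n=64: ⌈(65·31+1)/69⌉ − ⌈(64·31+1)/69⌉ = ⌈2016/69⌉ − ⌈1985/69⌉ = 30 − 29 = 1
n=65: ⌈(66·31+1)/69⌉ − ⌈(65·31+1)/69⌉ = ⌈2047/69⌉ − ⌈2016/69⌉ = 30 − 30 = 0
n=66: ⌈(67·31+1)/69⌉ − ⌈(66·31+1)/69⌉ = ⌈2078/69⌉ − ⌈2047/69⌉ = 31 − 30 = 1
n=67: ⌈(68·31+1)/69⌉ − ⌈(67·31+1)/69⌉ = ⌈2109/69⌉ − ⌈2078/69⌉ = 31 − 31 = 0
n=68: ⌈(69·31+1)/69⌉ − ⌈(68·31+1)/69⌉ = ⌈2140/69⌉ − ⌈2109/69⌉ = 32 − 31 = 1
n=69: ⌈(70·31+1)/69⌉ − ⌈(69·31+1)/69⌉ = ⌈2171/69⌉ − ⌈2140/69⌉ = 32 − 32 = 0
n=70: ⌈(71·31+1)/69⌉ − ⌈(70·31+1)/69⌉ = ⌈2202/69⌉ − ⌈2171/69⌉ = 32 − 32 = 0
n=71: ⌈(72·31+1)/69⌉ − ⌈(71·31+1)/69⌉ = ⌈2233/69⌉ − ⌈2202/69⌉ = 33 − 32 = 1
n=72: ⌈(73·31+1)/69⌉ − ⌈(72·31+1)/69⌉ = ⌈2264/69⌉ − ⌈2233/69⌉ = 33 − 33 = 0
n=73: ⌈(74·31+1)/69⌉ − ⌈(73·31+1)/69⌉ = ⌈2295/69⌉ − ⌈2264/69⌉ = 34 − 33 = 1
n=74: ⌈(75·31+1)/69⌉ − ⌈(74·31+1)/69⌉ = ⌈2326/69⌉ − ⌈2295/69⌉ = 34 − 34 = 0
n=75: ⌈(76·31+1)/69⌉ − ⌈(75·31+1)/69⌉ = ⌈2357/69⌉ − ⌈2326/69⌉ = 35 − 34 = 1
n=76: ⌈(77·31+1)/69⌉ − ⌈(76·31+1)/69⌉ = ⌈2388/69⌉ − ⌈2357/69⌉ = 35 − 35 = 0
n=77: ⌈(78·31+1)/69⌉ − ⌈(77·31+1)/69⌉ = ⌈2419/69⌉ − ⌈2388/69⌉ = 36 − 35 = 1
n=78: ⌈(79·31+1)/69⌉ − ⌈(78·31+1)/69⌉ = ⌈2450/69⌉ − ⌈2419/69⌉ = 36 − 36 = 0
n=79: ⌈(80·31+1)/69⌉ − ⌈(79·31+1)/69⌉ = ⌈2481/69⌉ − ⌈2450/69⌉ = 36 − 36 = 0
n=80: ⌈(81·31+1)/69⌉ − ⌈(80·31+1)/69⌉ = ⌈2512/69⌉ − ⌈2481/69⌉ = 37 − 36 = 1

001010101001010101001010101010010101010010101010100101010100101010101001010101001


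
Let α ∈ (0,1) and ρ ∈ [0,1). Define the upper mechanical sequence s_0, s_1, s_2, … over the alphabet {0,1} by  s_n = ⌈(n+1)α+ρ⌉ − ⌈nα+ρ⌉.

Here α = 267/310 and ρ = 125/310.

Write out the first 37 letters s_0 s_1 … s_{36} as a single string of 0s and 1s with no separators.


1101111111011111101111110111111011111

n=0: ⌈(1·267+125)/310⌉ − ⌈(0·267+125)/310⌉ = ⌈392/310⌉ − ⌈125/310⌉ = 2 − 1 = 1
n=1: ⌈(2·267+125)/310⌉ − ⌈(1·267+125)/310⌉ = ⌈659/310⌉ − ⌈392/310⌉ = 3 − 2 = 1
n=2: ⌈(3·267+125)/310⌉ − ⌈(2·267+125)/310⌉ = ⌈926/310⌉ − ⌈659/310⌉ = 3 − 3 = 0
n=3: ⌈(4·267+125)/310⌉ − ⌈(3·267+125)/310⌉ = ⌈1193/310⌉ − ⌈926/310⌉ = 4 − 3 = 1
n=4: ⌈(5·267+125)/310⌉ − ⌈(4·267+125)/310⌉ = ⌈1460/310⌉ − ⌈1193/310⌉ = 5 − 4 = 1
n=5: ⌈(6·267+125)/310⌉ − ⌈(5·267+125)/310⌉ = ⌈1727/310⌉ − ⌈1460/310⌉ = 6 − 5 = 1
n=6: ⌈(7·267+125)/310⌉ − ⌈(6·267+125)/310⌉ = ⌈1994/310⌉ − ⌈1727/310⌉ = 7 − 6 = 1
n=7: ⌈(8·267+125)/310⌉ − ⌈(7·267+125)/310⌉ = ⌈2261/310⌉ − ⌈1994/310⌉ = 8 − 7 = 1
n=8: ⌈(9·267+125)/310⌉ − ⌈(8·267+125)/310⌉ = ⌈2528/310⌉ − ⌈2261/310⌉ = 9 − 8 = 1
n=9: ⌈(10·267+125)/310⌉ − ⌈(9·267+125)/310⌉ = ⌈2795/310⌉ − ⌈2528/310⌉ = 10 − 9 = 1
n=10: ⌈(11·267+125)/310⌉ − ⌈(10·267+125)/310⌉ = ⌈3062/310⌉ − ⌈2795/310⌉ = 10 − 10 = 0
n=11: ⌈(12·267+125)/310⌉ − ⌈(11·267+125)/310⌉ = ⌈3329/310⌉ − ⌈3062/310⌉ = 11 − 10 = 1
n=12: ⌈(13·267+125)/310⌉ − ⌈(12·267+125)/310⌉ = ⌈3596/310⌉ − ⌈3329/310⌉ = 12 − 11 = 1
n=13: ⌈(14·267+125)/310⌉ − ⌈(13·267+125)/310⌉ = ⌈3863/310⌉ − ⌈3596/310⌉ = 13 − 12 = 1
n=14: ⌈(15·267+125)/310⌉ − ⌈(14·267+125)/310⌉ = ⌈4130/310⌉ − ⌈3863/310⌉ = 14 − 13 = 1
n=15: ⌈(16·267+125)/310⌉ − ⌈(15·267+125)/310⌉ = ⌈4397/310⌉ − ⌈4130/310⌉ = 15 − 14 = 1
n=16: ⌈(17·267+125)/310⌉ − ⌈(16·267+125)/310⌉ = ⌈4664/310⌉ − ⌈4397/310⌉ = 16 − 15 = 1
n=17: ⌈(18·267+125)/310⌉ − ⌈(17·267+125)/310⌉ = ⌈4931/310⌉ − ⌈4664/310⌉ = 16 − 16 = 0
n=18: ⌈(19·267+125)/310⌉ − ⌈(18·267+125)/310⌉ = ⌈5198/310⌉ − ⌈4931/310⌉ = 17 − 16 = 1
n=19: ⌈(20·267+125)/310⌉ − ⌈(19·267+125)/310⌉ = ⌈5465/310⌉ − ⌈5198/310⌉ = 18 − 17 = 1
n=20: ⌈(21·267+125)/310⌉ − ⌈(20·267+125)/310⌉ = ⌈5732/310⌉ − ⌈5465/310⌉ = 19 − 18 = 1
n=21: ⌈(22·267+125)/310⌉ − ⌈(21·267+125)/310⌉ = ⌈5999/310⌉ − ⌈5732/310⌉ = 20 − 19 = 1
n=22: ⌈(23·267+125)/310⌉ − ⌈(22·267+125)/310⌉ = ⌈6266/310⌉ − ⌈5999/310⌉ = 21 − 20 = 1
n=23: ⌈(24·267+125)/310⌉ − ⌈(23·267+125)/310⌉ = ⌈6533/310⌉ − ⌈6266/310⌉ = 22 − 21 = 1
n=24: ⌈(25·267+125)/310⌉ − ⌈(24·267+125)/310⌉ = ⌈6800/310⌉ − ⌈6533/310⌉ = 22 − 22 = 0
n=25: ⌈(26·267+125)/310⌉ − ⌈(25·267+125)/310⌉ = ⌈7067/310⌉ − ⌈6800/310⌉ = 23 − 22 = 1
n=26: ⌈(27·267+125)/310⌉ − ⌈(26·267+125)/310⌉ = ⌈7334/310⌉ − ⌈7067/310⌉ = 24 − 23 = 1
n=27: ⌈(28·267+125)/310⌉ − ⌈(27·267+125)/310⌉ = ⌈7601/310⌉ − ⌈7334/310⌉ = 25 − 24 = 1
n=28: ⌈(29·267+125)/310⌉ − ⌈(28·267+125)/310⌉ = ⌈7868/310⌉ − ⌈7601/310⌉ = 26 − 25 = 1
n=29: ⌈(30·267+125)/310⌉ − ⌈(29·267+125)/310⌉ = ⌈8135/310⌉ − ⌈7868/310⌉ = 27 − 26 = 1
n=30: ⌈(31·267+125)/310⌉ − ⌈(30·267+125)/310⌉ = ⌈8402/310⌉ − ⌈8135/310⌉ = 28 − 27 = 1
n=31: ⌈(32·267+125)/310⌉ − ⌈(31·267+125)/310⌉ = ⌈8669/310⌉ − ⌈8402/310⌉ = 28 − 28 = 0
n=32: ⌈(33·267+125)/310⌉ − ⌈(32·267+125)/310⌉ = ⌈8936/310⌉ − ⌈8669/310⌉ = 29 − 28 = 1
n=33: ⌈(34·267+125)/310⌉ − ⌈(33·267+125)/310⌉ = ⌈9203/310⌉ − ⌈8936/310⌉ = 30 − 29 = 1
n=34: ⌈(35·267+125)/310⌉ − ⌈(34·267+125)/310⌉ = ⌈9470/310⌉ − ⌈9203/310⌉ = 31 − 30 = 1
n=35: ⌈(36·267+125)/310⌉ − ⌈(35·267+125)/310⌉ = ⌈9737/310⌉ − ⌈9470/310⌉ = 32 − 31 = 1
n=36: ⌈(37·267+125)/310⌉ − ⌈(36·267+125)/310⌉ = ⌈10004/310⌉ − ⌈9737/310⌉ = 33 − 32 = 1


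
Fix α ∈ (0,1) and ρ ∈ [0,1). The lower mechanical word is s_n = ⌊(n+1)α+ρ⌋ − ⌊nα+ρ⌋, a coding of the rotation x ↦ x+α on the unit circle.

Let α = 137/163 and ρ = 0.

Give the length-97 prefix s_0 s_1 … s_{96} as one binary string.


n=0: ⌊(1·137)/163⌋ − ⌊(0·137)/163⌋ = ⌊137/163⌋ − ⌊0/163⌋ = 0 − 0 = 0
n=1: ⌊(2·137)/163⌋ − ⌊(1·137)/163⌋ = ⌊274/163⌋ − ⌊137/163⌋ = 1 − 0 = 1
n=2: ⌊(3·137)/163⌋ − ⌊(2·137)/163⌋ = ⌊411/163⌋ − ⌊274/163⌋ = 2 − 1 = 1
n=3: ⌊(4·137)/163⌋ − ⌊(3·137)/163⌋ = ⌊548/163⌋ − ⌊411/163⌋ = 3 − 2 = 1
n=4: ⌊(5·137)/163⌋ − ⌊(4·137)/163⌋ = ⌊685/163⌋ − ⌊548/163⌋ = 4 − 3 = 1
n=5: ⌊(6·137)/163⌋ − ⌊(5·137)/163⌋ = ⌊822/163⌋ − ⌊685/163⌋ = 5 − 4 = 1
n=6: ⌊(7·137)/163⌋ − ⌊(6·137)/163⌋ = ⌊959/163⌋ − ⌊822/163⌋ = 5 − 5 = 0
n=7: ⌊(8·137)/163⌋ − ⌊(7·137)/163⌋ = ⌊1096/163⌋ − ⌊959/163⌋ = 6 − 5 = 1
n=8: ⌊(9·137)/163⌋ − ⌊(8·137)/163⌋ = ⌊1233/163⌋ − ⌊1096/163⌋ = 7 − 6 = 1
n=9: ⌊(10·137)/163⌋ − ⌊(9·137)/163⌋ = ⌊1370/163⌋ − ⌊1233/163⌋ = 8 − 7 = 1
n=10: ⌊(11·137)/163⌋ − ⌊(10·137)/163⌋ = ⌊1507/163⌋ − ⌊1370/163⌋ = 9 − 8 = 1
n=11: ⌊(12·137)/163⌋ − ⌊(11·137)/163⌋ = ⌊1644/163⌋ − ⌊1507/163⌋ = 10 − 9 = 1
n=12: ⌊(13·137)/163⌋ − ⌊(12·137)/163⌋ = ⌊1781/163⌋ − ⌊1644/163⌋ = 10 − 10 = 0
n=13: ⌊(14·137)/163⌋ − ⌊(13·137)/163⌋ = ⌊1918/163⌋ − ⌊1781/163⌋ = 11 − 10 = 1
n=14: ⌊(15·137)/163⌋ − ⌊(14·137)/163⌋ = ⌊2055/163⌋ − ⌊1918/163⌋ = 12 − 11 = 1
n=15: ⌊(16·137)/163⌋ − ⌊(15·137)/163⌋ = ⌊2192/163⌋ − ⌊2055/163⌋ = 13 − 12 = 1
n=16: ⌊(17·137)/163⌋ − ⌊(16·137)/163⌋ = ⌊2329/163⌋ − ⌊2192/163⌋ = 14 − 13 = 1
n=17: ⌊(18·137)/163⌋ − ⌊(17·137)/163⌋ = ⌊2466/163⌋ − ⌊2329/163⌋ = 15 − 14 = 1
n=18: ⌊(19·137)/163⌋ − ⌊(18·137)/163⌋ = ⌊2603/163⌋ − ⌊2466/163⌋ = 15 − 15 = 0
n=19: ⌊(20·137)/163⌋ − ⌊(19·137)/163⌋ = ⌊2740/163⌋ − ⌊2603/163⌋ = 16 − 15 = 1
n=20: ⌊(21·137)/163⌋ − ⌊(20·137)/163⌋ = ⌊2877/163⌋ − ⌊2740/163⌋ = 17 − 16 = 1
n=21: ⌊(22·137)/163⌋ − ⌊(21·137)/163⌋ = ⌊3014/163⌋ − ⌊2877/163⌋ = 18 − 17 = 1
n=22: ⌊(23·137)/163⌋ − ⌊(22·137)/163⌋ = ⌊3151/163⌋ − ⌊3014/163⌋ = 19 − 18 = 1
n=23: ⌊(24·137)/163⌋ − ⌊(23·137)/163⌋ = ⌊3288/163⌋ − ⌊3151/163⌋ = 20 − 19 = 1
n=24: ⌊(25·137)/163⌋ − ⌊(24·137)/163⌋ = ⌊3425/163⌋ − ⌊3288/163⌋ = 21 − 20 = 1
n=25: ⌊(26·137)/163⌋ − ⌊(25·137)/163⌋ = ⌊3562/163⌋ − ⌊3425/163⌋ = 21 − 21 = 0
n=26: ⌊(27·137)/163⌋ − ⌊(26·137)/163⌋ = ⌊3699/163⌋ − ⌊3562/163⌋ = 22 − 21 = 1
n=27: ⌊(28·137)/163⌋ − ⌊(27·137)/163⌋ = ⌊3836/163⌋ − ⌊3699/163⌋ = 23 − 22 = 1
n=28: ⌊(29·137)/163⌋ − ⌊(28·137)/163⌋ = ⌊3973/163⌋ − ⌊3836/163⌋ = 24 − 23 = 1
n=29: ⌊(30·137)/163⌋ − ⌊(29·137)/163⌋ = ⌊4110/163⌋ − ⌊3973/163⌋ = 25 − 24 = 1
n=30: ⌊(31·137)/163⌋ − ⌊(30·137)/163⌋ = ⌊4247/163⌋ − ⌊4110/163⌋ = 26 − 25 = 1
n=31: ⌊(32·137)/163⌋ − ⌊(31·137)/163⌋ = ⌊4384/163⌋ − ⌊4247/163⌋ = 26 − 26 = 0
n=32: ⌊(33·137)/163⌋ − ⌊(32·137)/163⌋ = ⌊4521/163⌋ − ⌊4384/163⌋ = 27 − 26 = 1
n=33: ⌊(34·137)/163⌋ − ⌊(33·137)/163⌋ = ⌊4658/163⌋ − ⌊4521/163⌋ = 28 − 27 = 1
n=34: ⌊(35·137)/163⌋ − ⌊(34·137)/163⌋ = ⌊4795/163⌋ − ⌊4658/163⌋ = 29 − 28 = 1
n=35: ⌊(36·137)/163⌋ − ⌊(35·137)/163⌋ = ⌊4932/163⌋ − ⌊4795/163⌋ = 30 − 29 = 1
n=36: ⌊(37·137)/163⌋ − ⌊(36·137)/163⌋ = ⌊5069/163⌋ − ⌊4932/163⌋ = 31 − 30 = 1
n=37: ⌊(38·137)/163⌋ − ⌊(37·137)/163⌋ = ⌊5206/163⌋ − ⌊5069/163⌋ = 31 − 31 = 0
n=38: ⌊(39·137)/163⌋ − ⌊(38·137)/163⌋ = ⌊5343/163⌋ − ⌊5206/163⌋ = 32 − 31 = 1
n=39: ⌊(40·137)/163⌋ − ⌊(39·137)/163⌋ = ⌊5480/163⌋ − ⌊5343/163⌋ = 33 − 32 = 1
n=40: ⌊(41·137)/163⌋ − ⌊(40·137)/163⌋ = ⌊5617/163⌋ − ⌊5480/163⌋ = 34 − 33 = 1
n=41: ⌊(42·137)/163⌋ − ⌊(41·137)/163⌋ = ⌊5754/163⌋ − ⌊5617/163⌋ = 35 − 34 = 1
n=42: ⌊(43·137)/163⌋ − ⌊(42·137)/163⌋ = ⌊5891/163⌋ − ⌊5754/163⌋ = 36 − 35 = 1
n=43: ⌊(44·137)/163⌋ − ⌊(43·137)/163⌋ = ⌊6028/163⌋ − ⌊5891/163⌋ = 36 − 36 = 0
n=44: ⌊(45·137)/163⌋ − ⌊(44·137)/163⌋ = ⌊6165/163⌋ − ⌊6028/163⌋ = 37 − 36 = 1
n=45: ⌊(46·137)/163⌋ − ⌊(45·137)/163⌋ = ⌊6302/163⌋ − ⌊6165/163⌋ = 38 − 37 = 1
n=46: ⌊(47·137)/163⌋ − ⌊(46·137)/163⌋ = ⌊6439/163⌋ − ⌊6302/163⌋ = 39 − 38 = 1
n=47: ⌊(48·137)/163⌋ − ⌊(47·137)/163⌋ = ⌊6576/163⌋ − ⌊6439/163⌋ = 40 − 39 = 1
n=48: ⌊(49·137)/163⌋ − ⌊(48·137)/163⌋ = ⌊6713/163⌋ − ⌊6576/163⌋ = 41 − 40 = 1
n=49: ⌊(50·137)/163⌋ − ⌊(49·137)/163⌋ = ⌊6850/163⌋ − ⌊6713/163⌋ = 42 − 41 = 1
n=50: ⌊(51·137)/163⌋ − ⌊(50·137)/163⌋ = ⌊6987/163⌋ − ⌊6850/163⌋ = 42 − 42 = 0
n=51: ⌊(52·137)/163⌋ − ⌊(51·137)/163⌋ = ⌊7124/163⌋ − ⌊6987/163⌋ = 43 − 42 = 1
n=52: ⌊(53·137)/163⌋ − ⌊(52·137)/163⌋ = ⌊7261/163⌋ − ⌊7124/163⌋ = 44 − 43 = 1
n=53: ⌊(54·137)/163⌋ − ⌊(53·137)/163⌋ = ⌊7398/163⌋ − ⌊7261/163⌋ = 45 − 44 = 1
n=54: ⌊(55·137)/163⌋ − ⌊(54·137)/163⌋ = ⌊7535/163⌋ − ⌊7398/163⌋ = 46 − 45 = 1
n=55: ⌊(56·137)/163⌋ − ⌊(55·137)/163⌋ = ⌊7672/163⌋ − ⌊7535/163⌋ = 47 − 46 = 1
n=56: ⌊(57·137)/163⌋ − ⌊(56·137)/163⌋ = ⌊7809/163⌋ − ⌊7672/163⌋ = 47 − 47 = 0
n=57: ⌊(58·137)/163⌋ − ⌊(57·137)/163⌋ = ⌊7946/163⌋ − ⌊7809/163⌋ = 48 − 47 = 1
n=58: ⌊(59·137)/163⌋ − ⌊(58·137)/163⌋ = ⌊8083/163⌋ − ⌊7946/163⌋ = 49 − 48 = 1
n=59: ⌊(60·137)/163⌋ − ⌊(59·137)/163⌋ = ⌊8220/163⌋ − ⌊8083/163⌋ = 50 − 49 = 1
n=60: ⌊(61·137)/163⌋ − ⌊(60·137)/163⌋ = ⌊8357/163⌋ − ⌊8220/163⌋ = 51 − 50 = 1
n=61: ⌊(62·137)/163⌋ − ⌊(61·137)/163⌋ = ⌊8494/163⌋ − ⌊8357/163⌋ = 52 − 51 = 1
n=62: ⌊(63·137)/163⌋ − ⌊(62·137)/163⌋ = ⌊8631/163⌋ − ⌊8494/163⌋ = 52 − 52 = 0
n=63: ⌊(64·137)/163⌋ − ⌊(63·137)/163⌋ = ⌊8768/163⌋ − ⌊8631/163⌋ = 53 − 52 = 1
n=64: ⌊(65·137)/163⌋ − ⌊(64·137)/163⌋ = ⌊8905/163⌋ − ⌊8768/163⌋ = 54 − 53 = 1
n=65: ⌊(66·137)/163⌋ − ⌊(65·137)/163⌋ = ⌊9042/163⌋ − ⌊8905/163⌋ = 55 − 54 = 1
n=66: ⌊(67·137)/163⌋ − ⌊(66·137)/163⌋ = ⌊9179/163⌋ − ⌊9042/163⌋ = 56 − 55 = 1
n=67: ⌊(68·137)/163⌋ − ⌊(67·137)/163⌋ = ⌊9316/163⌋ − ⌊9179/163⌋ = 57 − 56 = 1
n=68: ⌊(69·137)/163⌋ − ⌊(68·137)/163⌋ = ⌊9453/163⌋ − ⌊9316/163⌋ = 57 − 57 = 0
n=69: ⌊(70·137)/163⌋ − ⌊(69·137)/163⌋ = ⌊9590/163⌋ − ⌊9453/163⌋ = 58 − 57 = 1
n=70: ⌊(71·137)/163⌋ − ⌊(70·137)/163⌋ = ⌊9727/163⌋ − ⌊9590/163⌋ = 59 − 58 = 1
n=71: ⌊(72·137)/163⌋ − ⌊(71·137)/163⌋ = ⌊9864/163⌋ − ⌊9727/163⌋ = 60 − 59 = 1
n=72: ⌊(73·137)/163⌋ − ⌊(72·137)/163⌋ = ⌊10001/163⌋ − ⌊9864/163⌋ = 61 − 60 = 1
n=73: ⌊(74·137)/163⌋ − ⌊(73·137)/163⌋ = ⌊10138/163⌋ − ⌊10001/163⌋ = 62 − 61 = 1
n=74: ⌊(75·137)/163⌋ − ⌊(74·137)/163⌋ = ⌊10275/163⌋ − ⌊10138/163⌋ = 63 − 62 = 1
n=75: ⌊(76·137)/163⌋ − ⌊(75·137)/163⌋ = ⌊10412/163⌋ − ⌊10275/163⌋ = 63 − 63 = 0
n=76: ⌊(77·137)/163⌋ − ⌊(76·137)/163⌋ = ⌊10549/163⌋ − ⌊10412/163⌋ = 64 − 63 = 1
n=77: ⌊(78·137)/163⌋ − ⌊(77·137)/163⌋ = ⌊10686/163⌋ − ⌊10549/163⌋ = 65 − 64 = 1
n=78: ⌊(79·137)/163⌋ − ⌊(78·137)/163⌋ = ⌊10823/163⌋ − ⌊10686/163⌋ = 66 − 65 = 1
n=79: ⌊(80·137)/163⌋ − ⌊(79·137)/163⌋ = ⌊10960/163⌋ − ⌊10823/163⌋ = 67 − 66 = 1
n=80: ⌊(81·137)/163⌋ − ⌊(80·137)/163⌋ = ⌊11097/163⌋ − ⌊10960/163⌋ = 68 − 67 = 1
n=81: ⌊(82·137)/163⌋ − ⌊(81·137)/163⌋ = ⌊11234/163⌋ − ⌊11097/163⌋ = 68 − 68 = 0
n=82: ⌊(83·137)/163⌋ − ⌊(82·137)/163⌋ = ⌊11371/163⌋ − ⌊11234/163⌋ = 69 − 68 = 1
n=83: ⌊(84·137)/163⌋ − ⌊(83·137)/163⌋ = ⌊11508/163⌋ − ⌊11371/163⌋ = 70 − 69 = 1
n=84: ⌊(85·137)/163⌋ − ⌊(84·137)/163⌋ = ⌊11645/163⌋ − ⌊11508/163⌋ = 71 − 70 = 1
n=85: ⌊(86·137)/163⌋ − ⌊(85·137)/163⌋ = ⌊11782/163⌋ − ⌊11645/163⌋ = 72 − 71 = 1
n=86: ⌊(87·137)/163⌋ − ⌊(86·137)/163⌋ = ⌊11919/163⌋ − ⌊11782/163⌋ = 73 − 72 = 1
n=87: ⌊(88·137)/163⌋ − ⌊(87·137)/163⌋ = ⌊12056/163⌋ − ⌊11919/163⌋ = 73 − 73 = 0
n=88: ⌊(89·137)/163⌋ − ⌊(88·137)/163⌋ = ⌊12193/163⌋ − ⌊12056/163⌋ = 74 − 73 = 1
n=89: ⌊(90·137)/163⌋ − ⌊(89·137)/163⌋ = ⌊12330/163⌋ − ⌊12193/163⌋ = 75 − 74 = 1
n=90: ⌊(91·137)/163⌋ − ⌊(90·137)/163⌋ = ⌊12467/163⌋ − ⌊12330/163⌋ = 76 − 75 = 1
n=91: ⌊(92·137)/163⌋ − ⌊(91·137)/163⌋ = ⌊12604/163⌋ − ⌊12467/163⌋ = 77 − 76 = 1
n=92: ⌊(93·137)/163⌋ − ⌊(92·137)/163⌋ = ⌊12741/163⌋ − ⌊12604/163⌋ = 78 − 77 = 1
n=93: ⌊(94·137)/163⌋ − ⌊(93·137)/163⌋ = ⌊12878/163⌋ − ⌊12741/163⌋ = 79 − 78 = 1
n=94: ⌊(95·137)/163⌋ − ⌊(94·137)/163⌋ = ⌊13015/163⌋ − ⌊12878/163⌋ = 79 − 79 = 0
n=95: ⌊(96·137)/163⌋ − ⌊(95·137)/163⌋ = ⌊13152/163⌋ − ⌊13015/163⌋ = 80 − 79 = 1
n=96: ⌊(97·137)/163⌋ − ⌊(96·137)/163⌋ = ⌊13289/163⌋ − ⌊13152/163⌋ = 81 − 80 = 1

0111110111110111110111111011111011111011111011111101111101111101111101111110111110111110111111011


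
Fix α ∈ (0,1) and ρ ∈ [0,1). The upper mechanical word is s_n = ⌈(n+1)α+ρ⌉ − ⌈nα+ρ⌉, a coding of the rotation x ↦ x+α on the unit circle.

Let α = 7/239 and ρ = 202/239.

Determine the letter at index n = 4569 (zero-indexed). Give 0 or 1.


0

(n+1)α + ρ = (4570·7 + 202) / 239 = 32192/239
nα + ρ     = (4569·7 + 202) / 239 = 32185/239
⌈32192/239⌉ = 135,  ⌈32185/239⌉ = 135
s_{4569} = 135 − 135 = 0
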